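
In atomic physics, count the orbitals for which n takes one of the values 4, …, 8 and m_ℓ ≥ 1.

80

Count contributing orbitals for each principal shell:
n=4 → 6; n=5 → 10; n=6 → 15; n=7 → 21; n=8 → 28.
Total orbitals: 6 + 10 + 15 + 21 + 28 = 80.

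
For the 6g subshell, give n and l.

n = 6, l = 4

The leading integer gives n = 6; the letter 'g' means l = 4.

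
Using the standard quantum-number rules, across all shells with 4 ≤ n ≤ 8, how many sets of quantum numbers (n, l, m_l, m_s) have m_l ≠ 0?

Go shell by shell, enumerating (l, m_l) with m_l ≠ 0:
n=4 → 12; n=5 → 20; n=6 → 30; n=7 → 42; n=8 → 56.
Orbitals: 12 + 20 + 30 + 42 + 56 = 160. Including both spin states (m_s = ±1/2) gives 2 × 160 = 320 states.

320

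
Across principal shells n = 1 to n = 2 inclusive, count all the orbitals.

Shell n has n² orbitals: 1²=1 + 2²=4 = 5 orbitals.

5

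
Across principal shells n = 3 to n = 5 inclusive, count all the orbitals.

Shell n has n² orbitals: 3²=9 + 4²=16 + 5²=25 = 50 orbitals.

50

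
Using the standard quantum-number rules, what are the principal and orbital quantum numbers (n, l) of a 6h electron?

The leading integer gives n = 6; the letter 'h' means l = 5.

n = 6, l = 5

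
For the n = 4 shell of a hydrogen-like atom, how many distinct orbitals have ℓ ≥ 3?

7

Go through ℓ = 0, …, 3 (the values permitted for n = 4).
Per ℓ-value: ℓ=3 → 7.
Total orbitals: 7.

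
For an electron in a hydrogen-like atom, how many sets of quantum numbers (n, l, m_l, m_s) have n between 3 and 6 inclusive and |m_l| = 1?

56

Work shell by shell — for each n, count the (l, m_l) pairs that satisfy |m_l| = 1:
n=3 → 4; n=4 → 6; n=5 → 8; n=6 → 10.
Orbitals: 4 + 6 + 8 + 10 = 28. Including both spin states (m_s = ±1/2) gives 2 × 28 = 56 states.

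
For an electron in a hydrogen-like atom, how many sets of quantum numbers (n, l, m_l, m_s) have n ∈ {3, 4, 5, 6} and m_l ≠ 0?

Go shell by shell, enumerating (l, m_l) with m_l ≠ 0:
n=3 → 6; n=4 → 12; n=5 → 20; n=6 → 30.
Orbitals: 6 + 12 + 20 + 30 = 68. Including both spin states (m_s = ±1/2) gives 2 × 68 = 136 states.

136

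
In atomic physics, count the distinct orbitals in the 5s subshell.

A subshell has 2ℓ+1 orbitals; with ℓ = 0, that's 1.

1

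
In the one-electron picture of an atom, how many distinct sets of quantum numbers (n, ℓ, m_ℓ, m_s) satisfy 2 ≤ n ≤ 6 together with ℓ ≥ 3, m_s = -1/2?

Treat each shell separately and count matching orbitals:
n=4 → 7; n=5 → 16; n=6 → 27.
Orbitals: 7 + 16 + 27 = 50. With m_s fixed to -1/2 there is one state per orbital, so 50 states.

50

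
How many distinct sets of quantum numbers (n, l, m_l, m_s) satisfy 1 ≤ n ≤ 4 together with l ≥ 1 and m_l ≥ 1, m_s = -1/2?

Work shell by shell — for each n, count the (l, m_l) pairs that satisfy l ≥ 1 and m_l ≥ 1:
n=2 → 1; n=3 → 3; n=4 → 6.
Orbitals: 1 + 3 + 6 = 10. With m_s fixed to -1/2 there is one state per orbital, so 10 states.

10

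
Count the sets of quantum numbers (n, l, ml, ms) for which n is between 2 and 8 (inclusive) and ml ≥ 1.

168

Count contributing orbitals for each principal shell:
n=2 → 1; n=3 → 3; n=4 → 6; n=5 → 10; n=6 → 15; n=7 → 21; n=8 → 28.
Orbitals: 1 + 3 + 6 + 10 + 15 + 21 + 28 = 84. Including both spin states (ms = ±1/2) gives 2 × 84 = 168 states.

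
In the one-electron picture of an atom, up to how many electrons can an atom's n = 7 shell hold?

98

A shell holds 2n² electrons: 2 × 7² = 2 × 49 = 98.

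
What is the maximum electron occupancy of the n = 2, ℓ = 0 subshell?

2

A subshell with ℓ = 0 has 2ℓ+1 = 1 orbital, each holding 2 electrons (spin ±1/2), so 1 × 2 = 2.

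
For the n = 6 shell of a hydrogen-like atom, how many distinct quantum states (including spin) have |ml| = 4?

8

For n = 6, l ranges over 0 … 5.
Orbitals with |ml| = 4, by l: l=4 → 2; l=5 → 2.
Orbitals: 2 + 2 = 4. Each orbital carries two spin states, so 4 × 2 = 8 states.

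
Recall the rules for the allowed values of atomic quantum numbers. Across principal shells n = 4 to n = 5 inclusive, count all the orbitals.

Shell n has n² orbitals: 4²=16 + 5²=25 = 41 orbitals.

41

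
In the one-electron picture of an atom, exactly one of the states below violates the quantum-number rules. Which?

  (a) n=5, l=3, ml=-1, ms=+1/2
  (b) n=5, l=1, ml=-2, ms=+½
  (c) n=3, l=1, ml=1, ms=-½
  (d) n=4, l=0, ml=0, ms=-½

(b) has |ml| = 2 > l = 1, violating −l ≤ ml ≤ l.
The remaining sets (a), (c), (d) satisfy all four rules.

(b)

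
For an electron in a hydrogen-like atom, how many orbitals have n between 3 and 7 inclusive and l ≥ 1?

130

Go shell by shell, enumerating (l, ml) with l ≥ 1:
n=3 → 8; n=4 → 15; n=5 → 24; n=6 → 35; n=7 → 48.
Total orbitals: 8 + 15 + 24 + 35 + 48 = 130.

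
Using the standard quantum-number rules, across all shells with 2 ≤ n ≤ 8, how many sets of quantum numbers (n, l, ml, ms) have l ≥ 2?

Work shell by shell — for each n, count the (l, ml) pairs that satisfy l ≥ 2:
n=3 → 5; n=4 → 12; n=5 → 21; n=6 → 32; n=7 → 45; n=8 → 60.
Orbitals: 5 + 12 + 21 + 32 + 45 + 60 = 175. Including both spin states (ms = ±1/2) gives 2 × 175 = 350 states.

350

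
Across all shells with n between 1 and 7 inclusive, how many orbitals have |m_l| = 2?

Go shell by shell, enumerating (l, m_l) with |m_l| = 2:
n=3 → 2; n=4 → 4; n=5 → 6; n=6 → 8; n=7 → 10.
Total orbitals: 2 + 4 + 6 + 8 + 10 = 30.

30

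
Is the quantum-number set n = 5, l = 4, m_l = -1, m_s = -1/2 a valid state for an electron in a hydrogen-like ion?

Yes

n = 5 is a positive integer. l = 4 satisfies 0 ≤ l ≤ n−1 = 4. m_l = -1 lies in the range −l … +l (here −4 … 4). m_s = -1/2 is one of ±1/2.
All four constraints are satisfied.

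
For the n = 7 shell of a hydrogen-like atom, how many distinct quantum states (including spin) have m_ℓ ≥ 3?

The n = 7 shell has ℓ = 0 through 6; check each.
Contributions: ℓ=3 → 1; ℓ=4 → 2; ℓ=5 → 3; ℓ=6 → 4.
Orbitals: 1 + 2 + 3 + 4 = 10. Each orbital carries two spin states, so 10 × 2 = 20 states.

20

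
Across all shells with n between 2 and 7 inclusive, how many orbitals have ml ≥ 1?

Treat each shell separately and count matching orbitals:
n=2 → 1; n=3 → 3; n=4 → 6; n=5 → 10; n=6 → 15; n=7 → 21.
Total orbitals: 1 + 3 + 6 + 10 + 15 + 21 = 56.

56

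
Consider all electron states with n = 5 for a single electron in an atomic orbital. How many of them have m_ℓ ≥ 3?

For n = 5, ℓ ranges over 0 … 4.
The (ℓ, m_ℓ) pairs meeting m_ℓ ≥ 3 give: ℓ=3 → 1; ℓ=4 → 2.
Orbitals: 1 + 2 = 3. Each orbital carries two spin states, so 3 × 2 = 6 states.

6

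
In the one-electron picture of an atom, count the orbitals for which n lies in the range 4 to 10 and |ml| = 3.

Count contributing orbitals for each principal shell:
n=4 → 2; n=5 → 4; n=6 → 6; n=7 → 8; n=8 → 10; n=9 → 12; n=10 → 14.
Total orbitals: 2 + 4 + 6 + 8 + 10 + 12 + 14 = 56.

56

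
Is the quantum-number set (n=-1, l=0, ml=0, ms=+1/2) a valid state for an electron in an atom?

The principal quantum number must be a positive integer (n ≥ 1), but here n = -1.

Not allowed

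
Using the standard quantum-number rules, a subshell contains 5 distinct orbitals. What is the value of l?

l = 2

2l+1 = 5 gives l = 2.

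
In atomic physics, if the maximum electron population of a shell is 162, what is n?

n = 9

2n² = 162 ⇒ n² = 81 ⇒ n = 9.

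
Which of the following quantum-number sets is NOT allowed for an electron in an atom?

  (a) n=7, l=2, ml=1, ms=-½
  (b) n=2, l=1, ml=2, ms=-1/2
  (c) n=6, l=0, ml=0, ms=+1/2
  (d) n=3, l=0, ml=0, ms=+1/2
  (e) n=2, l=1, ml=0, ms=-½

(b)

(b) has |ml| = 2 > l = 1, violating −l ≤ ml ≤ l.
The remaining sets (a), (c), (d), (e) satisfy all four rules.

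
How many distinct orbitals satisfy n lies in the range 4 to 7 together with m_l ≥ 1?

52

Per-shell orbital counts meeting the constraint:
n=4 → 6; n=5 → 10; n=6 → 15; n=7 → 21.
Total orbitals: 6 + 10 + 15 + 21 = 52.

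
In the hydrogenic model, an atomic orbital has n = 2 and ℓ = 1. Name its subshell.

2p

ℓ = 1 corresponds to the letter 'p', so the subshell is 2p.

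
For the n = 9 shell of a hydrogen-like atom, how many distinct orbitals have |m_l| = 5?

For n = 9, l ranges over 0 … 8.
The (l, m_l) pairs meeting |m_l| = 5 give: l=5 → 2; l=6 → 2; l=7 → 2; l=8 → 2.
Total orbitals: 2 + 2 + 2 + 2 = 8.

8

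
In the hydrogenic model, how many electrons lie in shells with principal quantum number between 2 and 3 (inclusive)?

26

Shell n has n² orbitals: 2²=4 + 3²=9 = 13 orbitals.
Two spin states per orbital: 2 × 13 = 26 electrons.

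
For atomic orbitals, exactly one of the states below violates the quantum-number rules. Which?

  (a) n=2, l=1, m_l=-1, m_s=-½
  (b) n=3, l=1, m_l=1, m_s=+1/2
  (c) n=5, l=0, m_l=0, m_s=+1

(c)

(c) has m_s = +1, but an electron's spin must be ±1/2.
The remaining sets (a), (b) satisfy all four rules.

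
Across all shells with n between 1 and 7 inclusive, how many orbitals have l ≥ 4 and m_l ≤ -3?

For each n in the range, tally the orbitals obeying l ≥ 4 and m_l ≤ -3:
n=5 → 2; n=6 → 5; n=7 → 9.
Total orbitals: 2 + 5 + 9 = 16.

16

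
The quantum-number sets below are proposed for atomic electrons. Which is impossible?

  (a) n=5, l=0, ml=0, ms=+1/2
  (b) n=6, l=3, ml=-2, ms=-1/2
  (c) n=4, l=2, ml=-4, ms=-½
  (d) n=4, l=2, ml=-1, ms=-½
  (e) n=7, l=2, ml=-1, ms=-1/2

(c)

(c) has |ml| = 4 > l = 2, violating −l ≤ ml ≤ l.
The remaining sets (a), (b), (d), (e) satisfy all four rules.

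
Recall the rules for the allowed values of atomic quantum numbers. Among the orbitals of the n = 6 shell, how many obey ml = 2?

With n = 6 the allowed l are 0, 1, …, 5.
Contributions: l=2 → 1; l=3 → 1; l=4 → 1; l=5 → 1.
Total orbitals: 1 + 1 + 1 + 1 = 4.

4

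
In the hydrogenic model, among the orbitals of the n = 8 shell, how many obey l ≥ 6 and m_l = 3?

The n = 8 shell has l = 0 through 7; check each.
Per l-value: l=6 → 1; l=7 → 1.
Total orbitals: 1 + 1 = 2.

2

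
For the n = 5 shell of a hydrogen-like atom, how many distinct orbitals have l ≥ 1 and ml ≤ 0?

14

Per l-value: l=1 → 2; l=2 → 3; l=3 → 4; l=4 → 5.
Total orbitals: 2 + 3 + 4 + 5 = 14.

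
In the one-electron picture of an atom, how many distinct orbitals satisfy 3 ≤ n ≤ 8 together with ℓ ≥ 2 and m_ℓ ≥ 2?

For each n in the range, tally the orbitals obeying ℓ ≥ 2 and m_ℓ ≥ 2:
n=3 → 1; n=4 → 3; n=5 → 6; n=6 → 10; n=7 → 15; n=8 → 21.
Total orbitals: 1 + 3 + 6 + 10 + 15 + 21 = 56.

56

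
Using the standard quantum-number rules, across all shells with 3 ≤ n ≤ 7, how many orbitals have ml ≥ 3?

20

Count contributing orbitals for each principal shell:
n=4 → 1; n=5 → 3; n=6 → 6; n=7 → 10.
Total orbitals: 1 + 3 + 6 + 10 = 20.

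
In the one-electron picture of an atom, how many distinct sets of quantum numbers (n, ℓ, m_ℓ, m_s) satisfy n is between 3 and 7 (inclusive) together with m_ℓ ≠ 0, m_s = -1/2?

Go shell by shell, enumerating (ℓ, m_ℓ) with m_ℓ ≠ 0:
n=3 → 6; n=4 → 12; n=5 → 20; n=6 → 30; n=7 → 42.
Orbitals: 6 + 12 + 20 + 30 + 42 = 110. With m_s fixed to -1/2 there is one state per orbital, so 110 states.

110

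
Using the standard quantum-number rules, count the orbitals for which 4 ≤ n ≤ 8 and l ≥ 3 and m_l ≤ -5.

Count contributing orbitals for each principal shell:
n=6 → 1; n=7 → 3; n=8 → 6.
Total orbitals: 1 + 3 + 6 = 10.

10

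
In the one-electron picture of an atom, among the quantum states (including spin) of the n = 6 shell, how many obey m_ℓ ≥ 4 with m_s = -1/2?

Go through ℓ = 0, …, 5 (the values permitted for n = 6).
Contributions: ℓ=4 → 1; ℓ=5 → 2.
Orbitals: 1 + 2 = 3. With m_s fixed to a single value there is one state per orbital, giving 3 states.

3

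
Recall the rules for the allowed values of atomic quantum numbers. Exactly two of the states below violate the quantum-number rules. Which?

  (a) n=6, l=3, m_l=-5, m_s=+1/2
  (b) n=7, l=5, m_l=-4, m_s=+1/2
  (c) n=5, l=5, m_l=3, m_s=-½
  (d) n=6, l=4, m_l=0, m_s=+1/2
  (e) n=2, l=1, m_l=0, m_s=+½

(a) and (c)

(a) has |m_l| = 5 > l = 3, violating −l ≤ m_l ≤ l.
(c) has l = 5 ≥ n = 5, violating 0 ≤ l ≤ n−1.
The remaining sets (b), (d), (e) satisfy all four rules.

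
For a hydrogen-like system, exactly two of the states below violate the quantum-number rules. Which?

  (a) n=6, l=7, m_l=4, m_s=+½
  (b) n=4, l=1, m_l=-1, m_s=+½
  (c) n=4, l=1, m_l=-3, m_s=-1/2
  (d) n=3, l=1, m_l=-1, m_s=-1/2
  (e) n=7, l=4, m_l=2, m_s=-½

(a) has l = 7 ≥ n = 6, violating 0 ≤ l ≤ n−1.
(c) has |m_l| = 3 > l = 1, violating −l ≤ m_l ≤ l.
The remaining sets (b), (d), (e) satisfy all four rules.

(a) and (c)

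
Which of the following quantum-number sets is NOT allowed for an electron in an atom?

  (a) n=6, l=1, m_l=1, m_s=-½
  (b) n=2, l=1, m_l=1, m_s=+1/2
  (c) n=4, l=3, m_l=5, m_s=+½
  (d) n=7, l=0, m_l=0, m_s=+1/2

(c)

(c) has |m_l| = 5 > l = 3, violating −l ≤ m_l ≤ l.
The remaining sets (a), (b), (d) satisfy all four rules.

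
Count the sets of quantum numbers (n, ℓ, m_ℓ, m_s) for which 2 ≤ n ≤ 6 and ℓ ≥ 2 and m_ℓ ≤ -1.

Per-shell orbital counts meeting the constraint:
n=3 → 2; n=4 → 5; n=5 → 9; n=6 → 14.
Orbitals: 2 + 5 + 9 + 14 = 30. Including both spin states (m_s = ±1/2) gives 2 × 30 = 60 states.

60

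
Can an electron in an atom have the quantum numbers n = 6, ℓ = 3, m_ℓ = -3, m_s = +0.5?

n = 6 is a positive integer. ℓ = 3 satisfies 0 ≤ ℓ ≤ n−1 = 5. m_ℓ = -3 lies in the range −ℓ … +ℓ (here −3 … 3). m_s = +1/2 is one of ±1/2.
All four constraints are satisfied.

Allowed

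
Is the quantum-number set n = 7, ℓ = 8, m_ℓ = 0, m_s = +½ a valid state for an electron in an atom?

Invalid

The orbital quantum number must satisfy 0 ≤ ℓ ≤ n−1. With n = 7 the allowed ℓ values are 0, 1, 2, 3, 4, 5, 6, so ℓ = 8 is out of range.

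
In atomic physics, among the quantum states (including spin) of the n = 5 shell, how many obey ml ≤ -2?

The n = 5 shell has l = 0 through 4; check each.
Contributions: l=2 → 1; l=3 → 2; l=4 → 3.
Orbitals: 1 + 2 + 3 = 6. Each orbital carries two spin states, so 6 × 2 = 12 states.

12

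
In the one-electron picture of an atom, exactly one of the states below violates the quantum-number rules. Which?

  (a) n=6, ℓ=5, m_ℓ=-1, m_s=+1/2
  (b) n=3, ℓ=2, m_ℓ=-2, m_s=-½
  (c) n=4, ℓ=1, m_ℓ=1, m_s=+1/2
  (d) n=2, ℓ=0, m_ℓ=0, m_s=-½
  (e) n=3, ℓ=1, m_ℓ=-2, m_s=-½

(e)

(e) has |m_ℓ| = 2 > ℓ = 1, violating −ℓ ≤ m_ℓ ≤ ℓ.
The remaining sets (a), (b), (c), (d) satisfy all four rules.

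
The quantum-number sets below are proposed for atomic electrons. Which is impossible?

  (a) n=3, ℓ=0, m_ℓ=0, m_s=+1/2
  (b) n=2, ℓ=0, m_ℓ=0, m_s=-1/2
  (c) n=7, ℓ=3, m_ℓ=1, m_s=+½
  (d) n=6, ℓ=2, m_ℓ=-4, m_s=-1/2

(d) has |m_ℓ| = 4 > ℓ = 2, violating −ℓ ≤ m_ℓ ≤ ℓ.
The remaining sets (a), (b), (c) satisfy all four rules.

(d)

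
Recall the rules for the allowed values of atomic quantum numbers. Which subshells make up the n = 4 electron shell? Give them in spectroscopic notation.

4s, 4p, 4d, 4f

For n = 4, ℓ runs from 0 to 3. In spectroscopic notation ℓ = 0,1,2,… ↔ s,p,d,f,g,h,i, so the subshells are 4s, 4p, 4d, 4f.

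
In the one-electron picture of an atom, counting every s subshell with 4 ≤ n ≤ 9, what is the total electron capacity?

An s subshell (l = 0) exists for every n ≥ 1, so shells n = 4, 5, 6, 7, 8, 9 each contribute one — 6 subshells.
Since each s subshell holds 2(2·0+1) = 2 electrons, the total is 6 × 2 = 12.

12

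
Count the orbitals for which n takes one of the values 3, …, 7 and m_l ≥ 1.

55

Count contributing orbitals for each principal shell:
n=3 → 3; n=4 → 6; n=5 → 10; n=6 → 15; n=7 → 21.
Total orbitals: 3 + 6 + 10 + 15 + 21 = 55.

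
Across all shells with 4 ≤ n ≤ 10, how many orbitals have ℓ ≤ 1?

Count contributing orbitals for each principal shell:
n=4 → 4; n=5 → 4; n=6 → 4; n=7 → 4; n=8 → 4; n=9 → 4; n=10 → 4.
Total orbitals: 4 + 4 + 4 + 4 + 4 + 4 + 4 = 28.

28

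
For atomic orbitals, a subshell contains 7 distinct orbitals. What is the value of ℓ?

2ℓ+1 = 7 gives ℓ = 3.

ℓ = 3 (f)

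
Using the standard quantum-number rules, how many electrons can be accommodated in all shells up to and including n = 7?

280

Total orbitals = 1² + 2² + 3² + 4² + 5² + 6² + 7² = 140. Doubling for spin gives 280 electrons.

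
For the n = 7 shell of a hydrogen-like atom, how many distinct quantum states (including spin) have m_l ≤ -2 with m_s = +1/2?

For n = 7, l ranges over 0 … 6.
Orbitals with m_l ≤ -2, by l: l=2 → 1; l=3 → 2; l=4 → 3; l=5 → 4; l=6 → 5.
Orbitals: 1 + 2 + 3 + 4 + 5 = 15. With m_s fixed to a single value there is one state per orbital, giving 15 states.

15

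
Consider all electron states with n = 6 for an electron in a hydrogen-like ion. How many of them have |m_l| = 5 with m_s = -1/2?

2

Orbitals with |m_l| = 5, by l: l=5 → 2.
Orbitals: 2. With m_s fixed to a single value there is one state per orbital, giving 2 states.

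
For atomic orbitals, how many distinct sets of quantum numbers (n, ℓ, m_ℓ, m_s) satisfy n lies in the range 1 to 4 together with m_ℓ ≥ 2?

8

Count contributing orbitals for each principal shell:
n=3 → 1; n=4 → 3.
Orbitals: 1 + 3 = 4. Including both spin states (m_s = ±1/2) gives 2 × 4 = 8 states.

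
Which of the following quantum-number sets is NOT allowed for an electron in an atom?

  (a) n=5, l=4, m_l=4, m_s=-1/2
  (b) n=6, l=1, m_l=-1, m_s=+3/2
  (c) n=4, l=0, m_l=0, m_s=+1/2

(b)

(b) has m_s = +3/2, but an electron's spin must be ±1/2.
The remaining sets (a), (c) satisfy all four rules.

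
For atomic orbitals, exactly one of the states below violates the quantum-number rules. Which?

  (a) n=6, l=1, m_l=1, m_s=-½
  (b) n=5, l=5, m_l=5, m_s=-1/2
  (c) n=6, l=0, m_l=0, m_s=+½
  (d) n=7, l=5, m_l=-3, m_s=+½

(b) has l = 5 ≥ n = 5, violating 0 ≤ l ≤ n−1.
The remaining sets (a), (c), (d) satisfy all four rules.

(b)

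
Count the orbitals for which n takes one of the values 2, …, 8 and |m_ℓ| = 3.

For each n in the range, tally the orbitals obeying |m_ℓ| = 3:
n=4 → 2; n=5 → 4; n=6 → 6; n=7 → 8; n=8 → 10.
Total orbitals: 2 + 4 + 6 + 8 + 10 = 30.

30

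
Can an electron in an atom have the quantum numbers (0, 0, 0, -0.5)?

Not allowed

The principal quantum number must be a positive integer (n ≥ 1), but here n = 0.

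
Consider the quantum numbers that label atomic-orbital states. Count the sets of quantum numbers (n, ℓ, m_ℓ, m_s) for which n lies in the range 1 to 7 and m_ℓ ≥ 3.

For each n in the range, tally the orbitals obeying m_ℓ ≥ 3:
n=4 → 1; n=5 → 3; n=6 → 6; n=7 → 10.
Orbitals: 1 + 3 + 6 + 10 = 20. Including both spin states (m_s = ±1/2) gives 2 × 20 = 40 states.

40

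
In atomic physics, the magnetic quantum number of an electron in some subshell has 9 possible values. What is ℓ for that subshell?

m_ℓ ranges over 2ℓ+1 integers, so 2ℓ+1 = 9 ⇒ ℓ = 4.

ℓ = 4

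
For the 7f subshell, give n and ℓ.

n = 7, ℓ = 3

The leading integer gives n = 7; the letter 'f' means ℓ = 3.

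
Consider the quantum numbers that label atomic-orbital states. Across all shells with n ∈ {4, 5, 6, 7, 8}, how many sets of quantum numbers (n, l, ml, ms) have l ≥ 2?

Treat each shell separately and count matching orbitals:
n=4 → 12; n=5 → 21; n=6 → 32; n=7 → 45; n=8 → 60.
Orbitals: 12 + 21 + 32 + 45 + 60 = 170. Including both spin states (ms = ±1/2) gives 2 × 170 = 340 states.

340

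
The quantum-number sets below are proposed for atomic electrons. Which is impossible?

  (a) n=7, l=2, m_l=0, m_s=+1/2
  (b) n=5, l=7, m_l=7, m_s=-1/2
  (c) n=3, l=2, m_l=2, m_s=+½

(b) has l = 7 ≥ n = 5, violating 0 ≤ l ≤ n−1.
The remaining sets (a), (c) satisfy all four rules.

(b)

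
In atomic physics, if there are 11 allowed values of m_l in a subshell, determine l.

m_l ranges over 2l+1 integers, so 2l+1 = 11 ⇒ l = 5.

l = 5 (h)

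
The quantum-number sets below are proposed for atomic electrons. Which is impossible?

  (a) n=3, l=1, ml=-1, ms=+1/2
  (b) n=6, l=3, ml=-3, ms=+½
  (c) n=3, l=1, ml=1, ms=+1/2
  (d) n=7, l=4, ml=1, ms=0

(d) has ms = 0, but an electron's spin must be ±1/2.
The remaining sets (a), (b), (c) satisfy all four rules.

(d)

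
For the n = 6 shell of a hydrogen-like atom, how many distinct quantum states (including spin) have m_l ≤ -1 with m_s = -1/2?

With n = 6 the allowed l are 0, 1, …, 5.
Orbitals with m_l ≤ -1, by l: l=1 → 1; l=2 → 2; l=3 → 3; l=4 → 4; l=5 → 5.
Orbitals: 1 + 2 + 3 + 4 + 5 = 15. With m_s fixed to a single value there is one state per orbital, giving 15 states.

15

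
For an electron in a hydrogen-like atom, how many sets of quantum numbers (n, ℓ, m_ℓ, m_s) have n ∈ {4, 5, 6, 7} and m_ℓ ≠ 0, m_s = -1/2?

Per-shell orbital counts meeting the constraint:
n=4 → 12; n=5 → 20; n=6 → 30; n=7 → 42.
Orbitals: 12 + 20 + 30 + 42 = 104. With m_s fixed to -1/2 there is one state per orbital, so 104 states.

104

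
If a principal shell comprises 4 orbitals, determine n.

n² = 4 ⇒ n = 2.

n = 2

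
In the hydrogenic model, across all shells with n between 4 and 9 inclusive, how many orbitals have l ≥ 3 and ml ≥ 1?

Count contributing orbitals for each principal shell:
n=4 → 3; n=5 → 7; n=6 → 12; n=7 → 18; n=8 → 25; n=9 → 33.
Total orbitals: 3 + 7 + 12 + 18 + 25 + 33 = 98.

98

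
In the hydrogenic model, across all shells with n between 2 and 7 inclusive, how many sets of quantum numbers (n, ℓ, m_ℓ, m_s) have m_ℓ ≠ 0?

224

Per-shell orbital counts meeting the constraint:
n=2 → 2; n=3 → 6; n=4 → 12; n=5 → 20; n=6 → 30; n=7 → 42.
Orbitals: 2 + 6 + 12 + 20 + 30 + 42 = 112. Including both spin states (m_s = ±1/2) gives 2 × 112 = 224 states.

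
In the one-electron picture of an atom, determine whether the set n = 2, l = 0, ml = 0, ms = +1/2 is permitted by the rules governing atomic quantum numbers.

n = 2 is a positive integer. l = 0 satisfies 0 ≤ l ≤ n−1 = 1. ml = 0 lies in the range −l … +l (here 0). ms = +1/2 is one of ±1/2.
All four constraints are satisfied.

Yes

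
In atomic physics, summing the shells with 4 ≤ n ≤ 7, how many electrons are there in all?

252

Shell n has n² orbitals: 4²=16 + 5²=25 + 6²=36 + 7²=49 = 126 orbitals.
Two spin states per orbital: 2 × 126 = 252 electrons.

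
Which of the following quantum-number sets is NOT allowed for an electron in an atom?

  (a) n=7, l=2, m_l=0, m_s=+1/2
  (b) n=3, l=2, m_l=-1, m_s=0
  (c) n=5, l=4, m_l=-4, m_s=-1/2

(b)

(b) has m_s = 0, but an electron's spin must be ±1/2.
The remaining sets (a), (c) satisfy all four rules.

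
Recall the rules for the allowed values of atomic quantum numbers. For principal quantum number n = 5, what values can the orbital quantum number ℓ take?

ℓ is an integer with 0 ≤ ℓ ≤ n−1, so for n = 5: ℓ = 0, 1, 2, 3, 4.

0, 1, 2, 3, 4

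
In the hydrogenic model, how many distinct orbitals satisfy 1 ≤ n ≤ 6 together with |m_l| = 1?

Per-shell orbital counts meeting the constraint:
n=2 → 2; n=3 → 4; n=4 → 6; n=5 → 8; n=6 → 10.
Total orbitals: 2 + 4 + 6 + 8 + 10 = 30.

30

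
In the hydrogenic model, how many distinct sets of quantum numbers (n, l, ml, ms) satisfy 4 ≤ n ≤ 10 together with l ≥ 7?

196

For each n in the range, tally the orbitals obeying l ≥ 7:
n=8 → 15; n=9 → 32; n=10 → 51.
Orbitals: 15 + 32 + 51 = 98. Including both spin states (ms = ±1/2) gives 2 × 98 = 196 states.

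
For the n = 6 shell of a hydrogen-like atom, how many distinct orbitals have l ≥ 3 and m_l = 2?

3

The (l, m_l) pairs meeting l ≥ 3 and m_l = 2 give: l=3 → 1; l=4 → 1; l=5 → 1.
Total orbitals: 1 + 1 + 1 = 3.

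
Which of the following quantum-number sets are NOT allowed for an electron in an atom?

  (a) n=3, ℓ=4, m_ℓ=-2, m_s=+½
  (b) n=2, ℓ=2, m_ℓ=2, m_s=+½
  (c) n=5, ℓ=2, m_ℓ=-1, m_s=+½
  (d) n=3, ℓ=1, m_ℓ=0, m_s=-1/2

(a) and (b)

(a) has ℓ = 4 ≥ n = 3, violating 0 ≤ ℓ ≤ n−1.
(b) has ℓ = 2 ≥ n = 2, violating 0 ≤ ℓ ≤ n−1.
The remaining sets (c), (d) satisfy all four rules.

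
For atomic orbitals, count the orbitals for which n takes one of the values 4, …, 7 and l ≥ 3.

90

Treat each shell separately and count matching orbitals:
n=4 → 7; n=5 → 16; n=6 → 27; n=7 → 40.
Total orbitals: 7 + 16 + 27 + 40 = 90.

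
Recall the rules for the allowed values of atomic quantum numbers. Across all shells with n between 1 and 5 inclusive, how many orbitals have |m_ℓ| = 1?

Go shell by shell, enumerating (ℓ, m_ℓ) with |m_ℓ| = 1:
n=2 → 2; n=3 → 4; n=4 → 6; n=5 → 8.
Total orbitals: 2 + 4 + 6 + 8 = 20.

20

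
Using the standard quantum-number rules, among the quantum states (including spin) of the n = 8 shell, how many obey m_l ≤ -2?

Go through l = 0, …, 7 (the values permitted for n = 8).
Orbitals with m_l ≤ -2, by l: l=2 → 1; l=3 → 2; l=4 → 3; l=5 → 4; l=6 → 5; l=7 → 6.
Orbitals: 1 + 2 + 3 + 4 + 5 + 6 = 21. Each orbital carries two spin states, so 21 × 2 = 42 states.

42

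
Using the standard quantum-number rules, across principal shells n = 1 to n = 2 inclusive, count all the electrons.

10

Shell n has n² orbitals: 1²=1 + 2²=4 = 5 orbitals.
Two spin states per orbital: 2 × 5 = 10 electrons.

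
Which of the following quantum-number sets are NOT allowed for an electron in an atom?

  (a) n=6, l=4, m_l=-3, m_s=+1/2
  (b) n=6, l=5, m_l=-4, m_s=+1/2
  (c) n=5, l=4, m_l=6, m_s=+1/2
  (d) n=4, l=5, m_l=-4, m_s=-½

(c) and (d)

(c) has |m_l| = 6 > l = 4, violating −l ≤ m_l ≤ l.
(d) has l = 5 ≥ n = 4, violating 0 ≤ l ≤ n−1.
The remaining sets (a), (b) satisfy all four rules.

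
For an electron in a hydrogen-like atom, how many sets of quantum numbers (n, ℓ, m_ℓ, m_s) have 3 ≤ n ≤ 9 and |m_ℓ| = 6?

24

Count contributing orbitals for each principal shell:
n=7 → 2; n=8 → 4; n=9 → 6.
Orbitals: 2 + 4 + 6 = 12. Including both spin states (m_s = ±1/2) gives 2 × 12 = 24 states.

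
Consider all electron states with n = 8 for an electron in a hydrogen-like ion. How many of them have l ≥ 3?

110

For n = 8, l ranges over 0 … 7.
Per l-value: l=3 → 7; l=4 → 9; l=5 → 11; l=6 → 13; l=7 → 15.
Orbitals: 7 + 9 + 11 + 13 + 15 = 55. Each orbital carries two spin states, so 55 × 2 = 110 states.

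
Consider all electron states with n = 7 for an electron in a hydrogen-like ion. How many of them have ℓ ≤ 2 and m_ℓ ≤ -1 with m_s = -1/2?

3

The n = 7 shell has ℓ = 0 through 6; check each.
Contributions: ℓ=1 → 1; ℓ=2 → 2.
Orbitals: 1 + 2 = 3. With m_s fixed to a single value there is one state per orbital, giving 3 states.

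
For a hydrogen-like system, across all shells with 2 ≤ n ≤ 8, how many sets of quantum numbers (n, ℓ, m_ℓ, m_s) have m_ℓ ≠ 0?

Per-shell orbital counts meeting the constraint:
n=2 → 2; n=3 → 6; n=4 → 12; n=5 → 20; n=6 → 30; n=7 → 42; n=8 → 56.
Orbitals: 2 + 6 + 12 + 20 + 30 + 42 + 56 = 168. Including both spin states (m_s = ±1/2) gives 2 × 168 = 336 states.

336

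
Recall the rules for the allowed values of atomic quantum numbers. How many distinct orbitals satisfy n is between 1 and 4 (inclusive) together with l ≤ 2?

Per-shell orbital counts meeting the constraint:
n=1 → 1; n=2 → 4; n=3 → 9; n=4 → 9.
Total orbitals: 1 + 4 + 9 + 9 = 23.

23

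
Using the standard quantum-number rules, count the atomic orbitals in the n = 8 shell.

The n = 8 shell contains n² = 8² = 64 orbitals.

64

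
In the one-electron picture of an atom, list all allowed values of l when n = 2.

l is an integer with 0 ≤ l ≤ n−1, so for n = 2: l = 0, 1.

0, 1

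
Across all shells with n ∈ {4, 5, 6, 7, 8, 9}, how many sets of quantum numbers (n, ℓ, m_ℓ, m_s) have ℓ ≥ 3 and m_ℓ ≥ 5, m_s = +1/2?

Treat each shell separately and count matching orbitals:
n=6 → 1; n=7 → 3; n=8 → 6; n=9 → 10.
Orbitals: 1 + 3 + 6 + 10 = 20. With m_s fixed to +1/2 there is one state per orbital, so 20 states.

20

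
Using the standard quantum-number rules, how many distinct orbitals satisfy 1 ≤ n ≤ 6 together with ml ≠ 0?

Per-shell orbital counts meeting the constraint:
n=2 → 2; n=3 → 6; n=4 → 12; n=5 → 20; n=6 → 30.
Total orbitals: 2 + 6 + 12 + 20 + 30 = 70.

70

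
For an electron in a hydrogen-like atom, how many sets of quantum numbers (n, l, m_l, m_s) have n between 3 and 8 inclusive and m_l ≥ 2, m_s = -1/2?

For each n in the range, tally the orbitals obeying m_l ≥ 2:
n=3 → 1; n=4 → 3; n=5 → 6; n=6 → 10; n=7 → 15; n=8 → 21.
Orbitals: 1 + 3 + 6 + 10 + 15 + 21 = 56. With m_s fixed to -1/2 there is one state per orbital, so 56 states.

56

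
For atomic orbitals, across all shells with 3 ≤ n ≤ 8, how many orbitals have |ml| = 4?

20

Go shell by shell, enumerating (l, ml) with |ml| = 4:
n=5 → 2; n=6 → 4; n=7 → 6; n=8 → 8.
Total orbitals: 2 + 4 + 6 + 8 = 20.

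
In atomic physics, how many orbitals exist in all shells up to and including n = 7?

140

Total orbitals = 1² + 2² + 3² + 4² + 5² + 6² + 7² = 140.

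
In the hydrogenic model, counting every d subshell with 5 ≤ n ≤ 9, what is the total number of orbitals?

25

A d subshell (l = 2) exists for every n ≥ 3, so shells n = 5, 6, 7, 8, 9 each contribute one — 5 subshells.
Since each d subshell has 2·2+1 = 5 orbitals, the total is 5 × 5 = 25.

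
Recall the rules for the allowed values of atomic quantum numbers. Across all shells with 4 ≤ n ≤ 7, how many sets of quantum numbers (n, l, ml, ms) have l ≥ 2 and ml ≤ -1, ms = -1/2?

Count contributing orbitals for each principal shell:
n=4 → 5; n=5 → 9; n=6 → 14; n=7 → 20.
Orbitals: 5 + 9 + 14 + 20 = 48. With ms fixed to -1/2 there is one state per orbital, so 48 states.

48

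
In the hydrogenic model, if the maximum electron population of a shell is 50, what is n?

2n² = 50 ⇒ n² = 25 ⇒ n = 5.

n = 5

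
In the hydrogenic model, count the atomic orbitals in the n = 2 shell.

The n = 2 shell contains n² = 2² = 4 orbitals.

4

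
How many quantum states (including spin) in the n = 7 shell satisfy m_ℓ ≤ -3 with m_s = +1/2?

For n = 7, ℓ ranges over 0 … 6.
The (ℓ, m_ℓ) pairs meeting m_ℓ ≤ -3 give: ℓ=3 → 1; ℓ=4 → 2; ℓ=5 → 3; ℓ=6 → 4.
Orbitals: 1 + 2 + 3 + 4 = 10. With m_s fixed to a single value there is one state per orbital, giving 10 states.

10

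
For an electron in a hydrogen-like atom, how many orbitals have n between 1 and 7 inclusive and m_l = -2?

15

Treat each shell separately and count matching orbitals:
n=3 → 1; n=4 → 2; n=5 → 3; n=6 → 4; n=7 → 5.
Total orbitals: 1 + 2 + 3 + 4 + 5 = 15.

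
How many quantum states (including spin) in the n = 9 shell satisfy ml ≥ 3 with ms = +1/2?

21

The n = 9 shell has l = 0 through 8; check each.
The (l, ml) pairs meeting ml ≥ 3 give: l=3 → 1; l=4 → 2; l=5 → 3; l=6 → 4; l=7 → 5; l=8 → 6.
Orbitals: 1 + 2 + 3 + 4 + 5 + 6 = 21. With ms fixed to a single value there is one state per orbital, giving 21 states.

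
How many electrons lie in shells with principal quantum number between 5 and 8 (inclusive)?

348

Shell n has n² orbitals: 5²=25 + 6²=36 + 7²=49 + 8²=64 = 174 orbitals.
Two spin states per orbital: 2 × 174 = 348 electrons.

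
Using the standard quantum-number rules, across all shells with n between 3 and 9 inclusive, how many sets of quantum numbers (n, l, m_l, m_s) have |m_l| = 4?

Per-shell orbital counts meeting the constraint:
n=5 → 2; n=6 → 4; n=7 → 6; n=8 → 8; n=9 → 10.
Orbitals: 2 + 4 + 6 + 8 + 10 = 30. Including both spin states (m_s = ±1/2) gives 2 × 30 = 60 states.

60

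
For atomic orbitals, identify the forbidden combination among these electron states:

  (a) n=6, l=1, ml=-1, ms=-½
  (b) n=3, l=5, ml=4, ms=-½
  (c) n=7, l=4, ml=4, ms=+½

(b)

(b) has l = 5 ≥ n = 3, violating 0 ≤ l ≤ n−1.
The remaining sets (a), (c) satisfy all four rules.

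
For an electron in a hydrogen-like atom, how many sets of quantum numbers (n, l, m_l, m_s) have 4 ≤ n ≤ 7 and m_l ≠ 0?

208

Go shell by shell, enumerating (l, m_l) with m_l ≠ 0:
n=4 → 12; n=5 → 20; n=6 → 30; n=7 → 42.
Orbitals: 12 + 20 + 30 + 42 = 104. Including both spin states (m_s = ±1/2) gives 2 × 104 = 208 states.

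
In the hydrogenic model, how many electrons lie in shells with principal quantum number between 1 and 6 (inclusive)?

182

Shell n has n² orbitals: 1²=1 + 2²=4 + 3²=9 + 4²=16 + 5²=25 + 6²=36 = 91 orbitals.
Two spin states per orbital: 2 × 91 = 182 electrons.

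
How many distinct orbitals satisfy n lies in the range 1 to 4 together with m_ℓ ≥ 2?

4

Go shell by shell, enumerating (ℓ, m_ℓ) with m_ℓ ≥ 2:
n=3 → 1; n=4 → 3.
Total orbitals: 1 + 3 = 4.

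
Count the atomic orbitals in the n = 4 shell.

16

The n = 4 shell contains n² = 4² = 16 orbitals.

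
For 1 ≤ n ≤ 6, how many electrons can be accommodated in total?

Total orbitals = 1² + 2² + 3² + 4² + 5² + 6² = 91. Doubling for spin gives 182 electrons.

182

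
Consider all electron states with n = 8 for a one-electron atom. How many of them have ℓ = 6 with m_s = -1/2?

13

The n = 8 shell has ℓ = 0 through 7; check each.
Orbitals with ℓ = 6, by ℓ: ℓ=6 → 13.
Orbitals: 13. With m_s fixed to a single value there is one state per orbital, giving 13 states.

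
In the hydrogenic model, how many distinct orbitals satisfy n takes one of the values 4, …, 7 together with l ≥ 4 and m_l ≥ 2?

Go shell by shell, enumerating (l, m_l) with l ≥ 4 and m_l ≥ 2:
n=5 → 3; n=6 → 7; n=7 → 12.
Total orbitals: 3 + 7 + 12 = 22.

22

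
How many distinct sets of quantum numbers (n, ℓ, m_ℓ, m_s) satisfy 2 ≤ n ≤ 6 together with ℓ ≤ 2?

Go shell by shell, enumerating (ℓ, m_ℓ) with ℓ ≤ 2:
n=2 → 4; n=3 → 9; n=4 → 9; n=5 → 9; n=6 → 9.
Orbitals: 4 + 9 + 9 + 9 + 9 = 40. Including both spin states (m_s = ±1/2) gives 2 × 40 = 80 states.

80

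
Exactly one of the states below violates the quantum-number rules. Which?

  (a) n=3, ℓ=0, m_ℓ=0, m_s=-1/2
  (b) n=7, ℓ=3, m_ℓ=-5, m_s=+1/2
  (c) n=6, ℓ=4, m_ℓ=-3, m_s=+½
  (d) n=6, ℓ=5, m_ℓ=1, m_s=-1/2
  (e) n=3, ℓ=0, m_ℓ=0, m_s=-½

(b) has |m_ℓ| = 5 > ℓ = 3, violating −ℓ ≤ m_ℓ ≤ ℓ.
The remaining sets (a), (c), (d), (e) satisfy all four rules.

(b)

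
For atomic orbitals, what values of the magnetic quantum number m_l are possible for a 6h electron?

The 6h subshell has l = 5, and m_l takes every integer from −l to +l. With l = 5 that gives the 11 values -5, -4, -3, -2, -1, 0, 1, 2, 3, 4, 5.

-5, -4, -3, -2, -1, 0, 1, 2, 3, 4, 5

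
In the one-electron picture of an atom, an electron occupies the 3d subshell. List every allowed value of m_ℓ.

-2, -1, 0, 1, 2

The 3d subshell has ℓ = 2, and m_ℓ takes every integer from −ℓ to +ℓ. With ℓ = 2 that gives the 5 values -2, -1, 0, 1, 2.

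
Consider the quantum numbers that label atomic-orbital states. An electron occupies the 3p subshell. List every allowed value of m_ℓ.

The 3p subshell has ℓ = 1, and m_ℓ takes every integer from −ℓ to +ℓ. With ℓ = 1 that gives the 3 values -1, 0, 1.

-1, 0, 1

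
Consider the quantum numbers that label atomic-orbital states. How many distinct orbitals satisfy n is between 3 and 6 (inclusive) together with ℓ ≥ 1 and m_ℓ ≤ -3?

Treat each shell separately and count matching orbitals:
n=4 → 1; n=5 → 3; n=6 → 6.
Total orbitals: 1 + 3 + 6 = 10.

10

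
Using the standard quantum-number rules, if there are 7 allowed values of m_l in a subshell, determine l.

m_l ranges over 2l+1 integers, so 2l+1 = 7 ⇒ l = 3.

l = 3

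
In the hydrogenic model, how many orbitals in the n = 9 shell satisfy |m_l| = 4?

Contributions: l=4 → 2; l=5 → 2; l=6 → 2; l=7 → 2; l=8 → 2.
Total orbitals: 2 + 2 + 2 + 2 + 2 = 10.

10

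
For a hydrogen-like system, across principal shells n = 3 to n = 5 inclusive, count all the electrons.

Shell n has n² orbitals: 3²=9 + 4²=16 + 5²=25 = 50 orbitals.
Two spin states per orbital: 2 × 50 = 100 electrons.

100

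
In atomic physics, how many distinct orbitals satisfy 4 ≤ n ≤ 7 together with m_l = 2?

Count contributing orbitals for each principal shell:
n=4 → 2; n=5 → 3; n=6 → 4; n=7 → 5.
Total orbitals: 2 + 3 + 4 + 5 = 14.

14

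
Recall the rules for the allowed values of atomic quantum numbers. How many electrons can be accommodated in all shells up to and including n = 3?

Total orbitals = 1² + 2² + 3² = 14. Doubling for spin gives 28 electrons.

28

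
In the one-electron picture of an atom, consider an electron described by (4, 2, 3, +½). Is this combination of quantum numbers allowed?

The magnetic quantum number must satisfy −l ≤ ml ≤ l. With l = 2, ml can only be -2, -1, 0, 1, 2, so ml = 3 is forbidden.

No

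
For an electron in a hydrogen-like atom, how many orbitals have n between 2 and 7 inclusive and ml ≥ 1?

56

Go shell by shell, enumerating (l, ml) with ml ≥ 1:
n=2 → 1; n=3 → 3; n=4 → 6; n=5 → 10; n=6 → 15; n=7 → 21.
Total orbitals: 1 + 3 + 6 + 10 + 15 + 21 = 56.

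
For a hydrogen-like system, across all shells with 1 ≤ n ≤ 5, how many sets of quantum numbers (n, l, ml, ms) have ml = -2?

Go shell by shell, enumerating (l, ml) with ml = -2:
n=3 → 1; n=4 → 2; n=5 → 3.
Orbitals: 1 + 2 + 3 = 6. Including both spin states (ms = ±1/2) gives 2 × 6 = 12 states.

12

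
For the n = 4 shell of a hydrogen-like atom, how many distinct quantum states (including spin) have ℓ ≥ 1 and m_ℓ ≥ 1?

The n = 4 shell has ℓ = 0 through 3; check each.
The (ℓ, m_ℓ) pairs meeting ℓ ≥ 1 and m_ℓ ≥ 1 give: ℓ=1 → 1; ℓ=2 → 2; ℓ=3 → 3.
Orbitals: 1 + 2 + 3 = 6. Each orbital carries two spin states, so 6 × 2 = 12 states.

12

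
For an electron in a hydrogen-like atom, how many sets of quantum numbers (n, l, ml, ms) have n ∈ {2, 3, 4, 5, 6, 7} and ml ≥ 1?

For each n in the range, tally the orbitals obeying ml ≥ 1:
n=2 → 1; n=3 → 3; n=4 → 6; n=5 → 10; n=6 → 15; n=7 → 21.
Orbitals: 1 + 3 + 6 + 10 + 15 + 21 = 56. Including both spin states (ms = ±1/2) gives 2 × 56 = 112 states.

112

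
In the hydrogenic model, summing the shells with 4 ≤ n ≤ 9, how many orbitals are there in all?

Shell n has n² orbitals: 4²=16 + 5²=25 + 6²=36 + 7²=49 + 8²=64 + 9²=81 = 271 orbitals.

271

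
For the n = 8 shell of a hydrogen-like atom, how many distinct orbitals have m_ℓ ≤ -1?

28

The n = 8 shell has ℓ = 0 through 7; check each.
Orbitals with m_ℓ ≤ -1, by ℓ: ℓ=1 → 1; ℓ=2 → 2; ℓ=3 → 3; ℓ=4 → 4; ℓ=5 → 5; ℓ=6 → 6; ℓ=7 → 7.
Total orbitals: 1 + 2 + 3 + 4 + 5 + 6 + 7 = 28.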